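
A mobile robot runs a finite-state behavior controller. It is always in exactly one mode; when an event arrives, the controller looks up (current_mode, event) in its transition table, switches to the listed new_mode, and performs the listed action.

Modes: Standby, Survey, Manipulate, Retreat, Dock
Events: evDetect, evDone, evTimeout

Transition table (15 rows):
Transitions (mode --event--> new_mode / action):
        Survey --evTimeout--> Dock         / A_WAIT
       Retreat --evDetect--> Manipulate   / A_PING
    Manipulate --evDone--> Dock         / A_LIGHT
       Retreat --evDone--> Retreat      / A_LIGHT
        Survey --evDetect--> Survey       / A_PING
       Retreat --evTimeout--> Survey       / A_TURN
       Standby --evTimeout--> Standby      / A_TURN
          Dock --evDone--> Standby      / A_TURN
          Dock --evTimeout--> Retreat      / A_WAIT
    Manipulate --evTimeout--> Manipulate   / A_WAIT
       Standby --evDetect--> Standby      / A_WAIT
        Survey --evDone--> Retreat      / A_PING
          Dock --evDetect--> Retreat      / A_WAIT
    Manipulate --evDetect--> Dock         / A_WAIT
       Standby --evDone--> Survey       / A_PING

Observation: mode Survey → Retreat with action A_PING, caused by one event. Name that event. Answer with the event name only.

evDone

try evDetect: (Survey, evDetect) → (Survey, A_PING)
try evDone: (Survey, evDone) → (Retreat, A_PING)  ← matches
try evTimeout: (Survey, evTimeout) → (Dock, A_WAIT)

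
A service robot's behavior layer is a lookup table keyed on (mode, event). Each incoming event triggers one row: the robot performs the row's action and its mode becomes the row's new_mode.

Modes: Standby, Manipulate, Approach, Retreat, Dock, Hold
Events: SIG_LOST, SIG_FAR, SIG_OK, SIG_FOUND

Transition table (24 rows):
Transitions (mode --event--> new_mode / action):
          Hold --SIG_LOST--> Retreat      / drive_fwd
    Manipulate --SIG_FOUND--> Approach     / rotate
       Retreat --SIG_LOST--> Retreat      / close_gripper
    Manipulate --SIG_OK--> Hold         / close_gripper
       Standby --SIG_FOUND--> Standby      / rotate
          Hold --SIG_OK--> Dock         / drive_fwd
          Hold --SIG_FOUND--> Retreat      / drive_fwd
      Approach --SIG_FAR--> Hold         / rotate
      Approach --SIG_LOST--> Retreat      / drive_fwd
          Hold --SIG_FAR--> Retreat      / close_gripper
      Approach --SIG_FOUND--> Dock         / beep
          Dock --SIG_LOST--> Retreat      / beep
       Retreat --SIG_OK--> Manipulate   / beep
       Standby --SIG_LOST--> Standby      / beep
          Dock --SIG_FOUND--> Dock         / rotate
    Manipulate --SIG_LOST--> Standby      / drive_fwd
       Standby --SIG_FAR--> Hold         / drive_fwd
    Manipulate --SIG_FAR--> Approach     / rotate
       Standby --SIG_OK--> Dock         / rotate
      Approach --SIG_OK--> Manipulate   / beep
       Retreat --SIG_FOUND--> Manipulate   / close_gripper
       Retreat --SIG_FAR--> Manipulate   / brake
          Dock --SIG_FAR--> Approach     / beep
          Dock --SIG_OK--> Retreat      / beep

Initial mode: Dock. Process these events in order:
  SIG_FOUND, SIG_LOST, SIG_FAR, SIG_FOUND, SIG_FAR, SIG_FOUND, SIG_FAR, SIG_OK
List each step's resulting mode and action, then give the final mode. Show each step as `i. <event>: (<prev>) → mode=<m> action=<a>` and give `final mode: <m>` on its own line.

1. SIG_FOUND: (Dock) → mode=Dock action=rotate
2. SIG_LOST: (Dock) → mode=Retreat action=beep
3. SIG_FAR: (Retreat) → mode=Manipulate action=brake
4. SIG_FOUND: (Manipulate) → mode=Approach action=rotate
5. SIG_FAR: (Approach) → mode=Hold action=rotate
6. SIG_FOUND: (Hold) → mode=Retreat action=drive_fwd
7. SIG_FAR: (Retreat) → mode=Manipulate action=brake
8. SIG_OK: (Manipulate) → mode=Hold action=close_gripper

final mode: Hold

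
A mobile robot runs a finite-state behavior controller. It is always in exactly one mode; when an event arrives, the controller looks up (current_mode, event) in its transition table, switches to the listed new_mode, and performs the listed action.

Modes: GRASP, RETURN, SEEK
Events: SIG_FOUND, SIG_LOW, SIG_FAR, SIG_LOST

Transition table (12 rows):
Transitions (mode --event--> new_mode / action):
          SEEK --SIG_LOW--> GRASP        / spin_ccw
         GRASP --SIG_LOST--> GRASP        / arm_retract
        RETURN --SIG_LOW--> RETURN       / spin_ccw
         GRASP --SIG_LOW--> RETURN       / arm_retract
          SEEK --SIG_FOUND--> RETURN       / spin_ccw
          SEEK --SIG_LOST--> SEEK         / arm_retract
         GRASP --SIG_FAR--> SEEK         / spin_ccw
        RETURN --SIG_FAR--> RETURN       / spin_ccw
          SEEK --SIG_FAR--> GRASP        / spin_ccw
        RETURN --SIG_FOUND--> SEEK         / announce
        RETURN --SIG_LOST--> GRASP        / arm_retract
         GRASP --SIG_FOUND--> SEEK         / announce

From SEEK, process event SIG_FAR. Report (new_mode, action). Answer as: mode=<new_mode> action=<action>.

current mode = SEEK; filter table to that mode:
  (SEEK, SIG_LOW) → (GRASP, spin_ccw)
  (SEEK, SIG_FOUND) → (RETURN, spin_ccw)
  (SEEK, SIG_LOST) → (SEEK, arm_retract)
  (SEEK, SIG_FAR) → (GRASP, spin_ccw)  ← event matches
event = SIG_FAR selects (GRASP, spin_ccw)

mode=GRASP action=spin_ccw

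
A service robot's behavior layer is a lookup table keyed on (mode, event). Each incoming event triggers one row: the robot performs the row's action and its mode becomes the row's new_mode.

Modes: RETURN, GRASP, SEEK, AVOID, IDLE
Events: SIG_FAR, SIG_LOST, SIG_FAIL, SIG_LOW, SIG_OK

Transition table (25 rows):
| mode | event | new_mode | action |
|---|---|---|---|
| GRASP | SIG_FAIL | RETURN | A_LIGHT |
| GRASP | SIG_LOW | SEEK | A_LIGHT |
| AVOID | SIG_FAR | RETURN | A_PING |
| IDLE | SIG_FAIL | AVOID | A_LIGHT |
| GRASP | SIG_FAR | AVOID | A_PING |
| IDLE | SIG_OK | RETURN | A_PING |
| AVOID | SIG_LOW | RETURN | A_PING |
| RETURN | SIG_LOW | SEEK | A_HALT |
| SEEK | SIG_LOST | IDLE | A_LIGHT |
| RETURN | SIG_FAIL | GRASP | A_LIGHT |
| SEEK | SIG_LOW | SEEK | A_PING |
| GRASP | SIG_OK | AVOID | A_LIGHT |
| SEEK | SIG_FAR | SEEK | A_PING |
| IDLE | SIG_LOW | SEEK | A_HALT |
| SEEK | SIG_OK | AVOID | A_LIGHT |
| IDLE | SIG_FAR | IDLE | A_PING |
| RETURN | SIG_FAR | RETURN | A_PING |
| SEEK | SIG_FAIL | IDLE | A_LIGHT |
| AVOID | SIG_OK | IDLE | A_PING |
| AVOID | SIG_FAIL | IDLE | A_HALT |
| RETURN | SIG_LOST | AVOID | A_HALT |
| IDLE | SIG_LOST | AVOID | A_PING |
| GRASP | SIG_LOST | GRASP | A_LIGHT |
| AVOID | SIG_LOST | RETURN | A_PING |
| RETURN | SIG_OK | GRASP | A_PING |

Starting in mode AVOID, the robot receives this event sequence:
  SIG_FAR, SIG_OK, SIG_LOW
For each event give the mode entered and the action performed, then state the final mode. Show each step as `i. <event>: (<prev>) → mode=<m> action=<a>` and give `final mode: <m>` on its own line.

final mode: SEEK

1. SIG_FAR: (AVOID) → mode=RETURN action=A_PING
2. SIG_OK: (RETURN) → mode=GRASP action=A_PING
3. SIG_LOW: (GRASP) → mode=SEEK action=A_LIGHT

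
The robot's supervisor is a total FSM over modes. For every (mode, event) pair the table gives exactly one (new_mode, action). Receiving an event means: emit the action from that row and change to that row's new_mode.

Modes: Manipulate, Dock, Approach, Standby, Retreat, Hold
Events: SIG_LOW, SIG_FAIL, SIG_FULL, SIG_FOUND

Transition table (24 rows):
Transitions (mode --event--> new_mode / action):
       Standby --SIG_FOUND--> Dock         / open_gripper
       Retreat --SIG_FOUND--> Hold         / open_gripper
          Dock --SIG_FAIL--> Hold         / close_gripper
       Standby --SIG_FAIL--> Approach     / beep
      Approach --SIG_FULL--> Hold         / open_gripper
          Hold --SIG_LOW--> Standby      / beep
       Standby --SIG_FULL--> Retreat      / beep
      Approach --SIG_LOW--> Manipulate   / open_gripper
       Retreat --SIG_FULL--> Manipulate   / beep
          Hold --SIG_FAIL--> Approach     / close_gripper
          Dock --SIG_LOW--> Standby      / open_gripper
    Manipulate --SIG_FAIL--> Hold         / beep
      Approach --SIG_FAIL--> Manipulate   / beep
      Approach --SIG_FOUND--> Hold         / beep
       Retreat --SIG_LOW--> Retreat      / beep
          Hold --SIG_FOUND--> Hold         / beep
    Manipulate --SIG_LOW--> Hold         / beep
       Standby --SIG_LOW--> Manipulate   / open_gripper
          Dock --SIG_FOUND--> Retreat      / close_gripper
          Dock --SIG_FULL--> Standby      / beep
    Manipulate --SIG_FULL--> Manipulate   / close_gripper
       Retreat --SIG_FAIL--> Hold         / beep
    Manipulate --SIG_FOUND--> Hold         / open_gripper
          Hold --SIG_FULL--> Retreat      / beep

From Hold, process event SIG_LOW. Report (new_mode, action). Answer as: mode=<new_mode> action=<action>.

current mode = Hold; filter table to that mode:
  (Hold, SIG_LOW) → (Standby, beep)  ← event matches
  (Hold, SIG_FAIL) → (Approach, close_gripper)
  (Hold, SIG_FOUND) → (Hold, beep)
  (Hold, SIG_FULL) → (Retreat, beep)
event = SIG_LOW selects (Standby, beep)

mode=Standby action=beep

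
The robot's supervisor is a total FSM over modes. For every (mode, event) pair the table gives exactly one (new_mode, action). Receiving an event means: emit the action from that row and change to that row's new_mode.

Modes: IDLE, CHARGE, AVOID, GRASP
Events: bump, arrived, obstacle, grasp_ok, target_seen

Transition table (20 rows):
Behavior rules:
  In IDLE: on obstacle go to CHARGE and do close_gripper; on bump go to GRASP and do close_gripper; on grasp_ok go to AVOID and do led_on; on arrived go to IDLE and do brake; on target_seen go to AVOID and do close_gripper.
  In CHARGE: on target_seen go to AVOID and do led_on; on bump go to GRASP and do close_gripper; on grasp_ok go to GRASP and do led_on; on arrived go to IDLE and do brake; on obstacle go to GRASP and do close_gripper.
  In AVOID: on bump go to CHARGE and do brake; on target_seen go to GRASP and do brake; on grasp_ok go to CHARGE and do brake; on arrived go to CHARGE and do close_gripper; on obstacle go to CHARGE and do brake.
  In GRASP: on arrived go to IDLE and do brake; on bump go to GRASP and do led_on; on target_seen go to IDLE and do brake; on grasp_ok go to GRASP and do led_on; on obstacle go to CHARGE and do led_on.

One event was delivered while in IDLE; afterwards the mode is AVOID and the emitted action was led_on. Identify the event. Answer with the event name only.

grasp_ok

try bump: (IDLE, bump) → (GRASP, close_gripper)
try arrived: (IDLE, arrived) → (IDLE, brake)
try obstacle: (IDLE, obstacle) → (CHARGE, close_gripper)
try grasp_ok: (IDLE, grasp_ok) → (AVOID, led_on)  ← matches
try target_seen: (IDLE, target_seen) → (AVOID, close_gripper)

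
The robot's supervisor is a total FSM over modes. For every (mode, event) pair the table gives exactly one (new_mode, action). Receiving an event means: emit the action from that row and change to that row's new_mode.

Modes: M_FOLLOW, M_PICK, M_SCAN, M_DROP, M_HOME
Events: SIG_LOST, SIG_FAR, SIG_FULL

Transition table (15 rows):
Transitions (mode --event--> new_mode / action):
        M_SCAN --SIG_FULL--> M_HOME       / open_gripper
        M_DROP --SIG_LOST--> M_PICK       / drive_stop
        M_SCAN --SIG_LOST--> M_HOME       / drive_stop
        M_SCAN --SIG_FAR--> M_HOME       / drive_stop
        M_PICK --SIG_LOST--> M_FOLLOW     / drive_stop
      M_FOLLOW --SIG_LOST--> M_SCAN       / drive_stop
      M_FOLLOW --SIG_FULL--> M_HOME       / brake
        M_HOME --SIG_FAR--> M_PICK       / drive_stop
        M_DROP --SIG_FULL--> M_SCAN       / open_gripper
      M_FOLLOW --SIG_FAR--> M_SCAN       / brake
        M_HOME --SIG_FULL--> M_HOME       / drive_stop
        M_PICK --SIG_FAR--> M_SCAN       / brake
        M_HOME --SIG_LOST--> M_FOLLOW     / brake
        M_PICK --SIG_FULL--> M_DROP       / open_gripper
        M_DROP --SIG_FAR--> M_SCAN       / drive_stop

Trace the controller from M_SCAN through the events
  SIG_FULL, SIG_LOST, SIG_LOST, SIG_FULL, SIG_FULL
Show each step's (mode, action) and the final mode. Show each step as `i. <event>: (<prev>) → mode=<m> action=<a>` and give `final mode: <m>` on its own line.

1. SIG_FULL: (M_SCAN) → mode=M_HOME action=open_gripper
2. SIG_LOST: (M_HOME) → mode=M_FOLLOW action=brake
3. SIG_LOST: (M_FOLLOW) → mode=M_SCAN action=drive_stop
4. SIG_FULL: (M_SCAN) → mode=M_HOME action=open_gripper
5. SIG_FULL: (M_HOME) → mode=M_HOME action=drive_stop

final mode: M_HOME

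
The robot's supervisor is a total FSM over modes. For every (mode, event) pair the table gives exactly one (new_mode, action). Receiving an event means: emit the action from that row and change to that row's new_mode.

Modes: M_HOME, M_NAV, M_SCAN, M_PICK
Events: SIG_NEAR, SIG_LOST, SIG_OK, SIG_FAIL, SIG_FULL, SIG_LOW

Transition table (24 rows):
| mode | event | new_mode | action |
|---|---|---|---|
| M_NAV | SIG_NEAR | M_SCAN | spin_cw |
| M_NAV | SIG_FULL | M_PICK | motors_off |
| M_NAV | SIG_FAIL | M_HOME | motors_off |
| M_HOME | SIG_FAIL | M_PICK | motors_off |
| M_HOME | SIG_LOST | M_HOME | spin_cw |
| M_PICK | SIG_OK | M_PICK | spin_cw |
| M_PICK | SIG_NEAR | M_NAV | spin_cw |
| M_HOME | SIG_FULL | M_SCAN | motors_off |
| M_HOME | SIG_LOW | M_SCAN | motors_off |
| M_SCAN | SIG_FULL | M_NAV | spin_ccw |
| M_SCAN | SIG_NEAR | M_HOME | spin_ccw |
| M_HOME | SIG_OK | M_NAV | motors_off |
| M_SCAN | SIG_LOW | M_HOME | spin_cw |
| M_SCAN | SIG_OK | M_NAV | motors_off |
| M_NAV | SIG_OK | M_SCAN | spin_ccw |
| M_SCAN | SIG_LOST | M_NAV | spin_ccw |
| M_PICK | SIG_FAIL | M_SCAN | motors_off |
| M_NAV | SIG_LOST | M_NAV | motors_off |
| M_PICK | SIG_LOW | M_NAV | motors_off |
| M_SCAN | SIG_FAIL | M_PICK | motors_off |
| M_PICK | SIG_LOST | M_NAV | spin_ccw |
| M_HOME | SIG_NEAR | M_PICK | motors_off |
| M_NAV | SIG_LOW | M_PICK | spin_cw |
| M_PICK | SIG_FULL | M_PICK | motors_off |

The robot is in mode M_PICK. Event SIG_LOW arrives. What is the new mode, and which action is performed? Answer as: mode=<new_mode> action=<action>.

current mode = M_PICK; filter table to that mode:
  (M_PICK, SIG_OK) → (M_PICK, spin_cw)
  (M_PICK, SIG_NEAR) → (M_NAV, spin_cw)
  (M_PICK, SIG_FAIL) → (M_SCAN, motors_off)
  (M_PICK, SIG_LOW) → (M_NAV, motors_off)  ← event matches
  (M_PICK, SIG_LOST) → (M_NAV, spin_ccw)
  (M_PICK, SIG_FULL) → (M_PICK, motors_off)
event = SIG_LOW selects (M_NAV, motors_off)

mode=M_NAV action=motors_off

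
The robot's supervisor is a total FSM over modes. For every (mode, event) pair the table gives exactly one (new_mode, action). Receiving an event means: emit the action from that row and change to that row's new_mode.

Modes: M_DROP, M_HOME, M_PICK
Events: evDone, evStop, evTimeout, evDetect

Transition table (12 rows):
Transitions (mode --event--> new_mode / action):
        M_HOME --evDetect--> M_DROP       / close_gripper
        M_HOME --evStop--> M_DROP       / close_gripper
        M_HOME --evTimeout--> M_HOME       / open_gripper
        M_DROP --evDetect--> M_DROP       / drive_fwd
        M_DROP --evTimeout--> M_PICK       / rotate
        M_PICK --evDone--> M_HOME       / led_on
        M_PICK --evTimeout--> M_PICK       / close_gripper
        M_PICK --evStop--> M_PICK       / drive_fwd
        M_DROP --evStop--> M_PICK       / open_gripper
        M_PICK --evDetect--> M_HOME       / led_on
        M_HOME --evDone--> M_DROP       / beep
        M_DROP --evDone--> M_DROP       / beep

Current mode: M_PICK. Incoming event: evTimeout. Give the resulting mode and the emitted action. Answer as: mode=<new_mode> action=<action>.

mode=M_PICK action=close_gripper

current mode = M_PICK; filter table to that mode:
  (M_PICK, evDone) → (M_HOME, led_on)
  (M_PICK, evTimeout) → (M_PICK, close_gripper)  ← event matches
  (M_PICK, evStop) → (M_PICK, drive_fwd)
  (M_PICK, evDetect) → (M_HOME, led_on)
event = evTimeout selects (M_PICK, close_gripper)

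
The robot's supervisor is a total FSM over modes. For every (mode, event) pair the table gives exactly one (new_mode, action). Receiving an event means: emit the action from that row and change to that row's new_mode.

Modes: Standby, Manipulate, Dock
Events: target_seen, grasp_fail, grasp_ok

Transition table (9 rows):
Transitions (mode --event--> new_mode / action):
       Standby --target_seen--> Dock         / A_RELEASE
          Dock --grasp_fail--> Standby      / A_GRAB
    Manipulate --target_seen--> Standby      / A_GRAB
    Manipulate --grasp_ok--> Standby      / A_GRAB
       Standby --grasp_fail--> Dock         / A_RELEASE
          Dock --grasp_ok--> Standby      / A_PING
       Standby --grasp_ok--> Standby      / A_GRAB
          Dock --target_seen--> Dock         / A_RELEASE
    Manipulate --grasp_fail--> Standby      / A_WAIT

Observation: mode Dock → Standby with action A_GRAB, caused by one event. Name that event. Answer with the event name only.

try target_seen: (Dock, target_seen) → (Dock, A_RELEASE)
try grasp_fail: (Dock, grasp_fail) → (Standby, A_GRAB)  ← matches
try grasp_ok: (Dock, grasp_ok) → (Standby, A_PING)

grasp_fail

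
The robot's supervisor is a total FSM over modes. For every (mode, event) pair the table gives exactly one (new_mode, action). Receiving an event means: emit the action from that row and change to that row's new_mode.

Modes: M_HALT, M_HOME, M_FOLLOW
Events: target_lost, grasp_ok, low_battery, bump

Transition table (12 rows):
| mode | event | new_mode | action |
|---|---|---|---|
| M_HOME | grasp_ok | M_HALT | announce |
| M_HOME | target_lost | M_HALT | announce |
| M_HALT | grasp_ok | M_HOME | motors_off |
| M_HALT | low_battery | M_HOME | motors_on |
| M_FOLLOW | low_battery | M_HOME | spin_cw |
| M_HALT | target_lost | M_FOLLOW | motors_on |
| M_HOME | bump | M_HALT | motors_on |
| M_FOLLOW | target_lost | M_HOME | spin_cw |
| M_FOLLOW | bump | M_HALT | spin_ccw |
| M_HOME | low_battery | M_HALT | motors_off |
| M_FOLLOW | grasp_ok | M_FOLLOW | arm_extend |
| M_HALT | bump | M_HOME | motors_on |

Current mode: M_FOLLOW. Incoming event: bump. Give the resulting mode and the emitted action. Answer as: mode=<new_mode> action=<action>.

current mode = M_FOLLOW; filter table to that mode:
  (M_FOLLOW, low_battery) → (M_HOME, spin_cw)
  (M_FOLLOW, target_lost) → (M_HOME, spin_cw)
  (M_FOLLOW, bump) → (M_HALT, spin_ccw)  ← event matches
  (M_FOLLOW, grasp_ok) → (M_FOLLOW, arm_extend)
event = bump selects (M_HALT, spin_ccw)

mode=M_HALT action=spin_ccw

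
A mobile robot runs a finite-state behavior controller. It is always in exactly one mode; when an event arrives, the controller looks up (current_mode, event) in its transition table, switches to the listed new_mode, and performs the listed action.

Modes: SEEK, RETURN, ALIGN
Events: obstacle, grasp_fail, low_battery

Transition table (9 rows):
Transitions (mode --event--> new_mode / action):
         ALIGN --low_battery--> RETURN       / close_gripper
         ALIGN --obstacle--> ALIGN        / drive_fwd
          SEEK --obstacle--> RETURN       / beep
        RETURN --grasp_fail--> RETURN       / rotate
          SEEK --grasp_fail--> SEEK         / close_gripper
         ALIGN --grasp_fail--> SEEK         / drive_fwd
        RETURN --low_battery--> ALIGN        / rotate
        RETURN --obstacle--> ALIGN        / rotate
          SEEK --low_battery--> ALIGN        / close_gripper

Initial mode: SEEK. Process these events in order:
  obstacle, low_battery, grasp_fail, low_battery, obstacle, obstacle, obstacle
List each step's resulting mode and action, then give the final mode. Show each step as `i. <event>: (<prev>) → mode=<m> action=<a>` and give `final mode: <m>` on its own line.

final mode: ALIGN

1. obstacle: (SEEK) → mode=RETURN action=beep
2. low_battery: (RETURN) → mode=ALIGN action=rotate
3. grasp_fail: (ALIGN) → mode=SEEK action=drive_fwd
4. low_battery: (SEEK) → mode=ALIGN action=close_gripper
5. obstacle: (ALIGN) → mode=ALIGN action=drive_fwd
6. obstacle: (ALIGN) → mode=ALIGN action=drive_fwd
7. obstacle: (ALIGN) → mode=ALIGN action=drive_fwd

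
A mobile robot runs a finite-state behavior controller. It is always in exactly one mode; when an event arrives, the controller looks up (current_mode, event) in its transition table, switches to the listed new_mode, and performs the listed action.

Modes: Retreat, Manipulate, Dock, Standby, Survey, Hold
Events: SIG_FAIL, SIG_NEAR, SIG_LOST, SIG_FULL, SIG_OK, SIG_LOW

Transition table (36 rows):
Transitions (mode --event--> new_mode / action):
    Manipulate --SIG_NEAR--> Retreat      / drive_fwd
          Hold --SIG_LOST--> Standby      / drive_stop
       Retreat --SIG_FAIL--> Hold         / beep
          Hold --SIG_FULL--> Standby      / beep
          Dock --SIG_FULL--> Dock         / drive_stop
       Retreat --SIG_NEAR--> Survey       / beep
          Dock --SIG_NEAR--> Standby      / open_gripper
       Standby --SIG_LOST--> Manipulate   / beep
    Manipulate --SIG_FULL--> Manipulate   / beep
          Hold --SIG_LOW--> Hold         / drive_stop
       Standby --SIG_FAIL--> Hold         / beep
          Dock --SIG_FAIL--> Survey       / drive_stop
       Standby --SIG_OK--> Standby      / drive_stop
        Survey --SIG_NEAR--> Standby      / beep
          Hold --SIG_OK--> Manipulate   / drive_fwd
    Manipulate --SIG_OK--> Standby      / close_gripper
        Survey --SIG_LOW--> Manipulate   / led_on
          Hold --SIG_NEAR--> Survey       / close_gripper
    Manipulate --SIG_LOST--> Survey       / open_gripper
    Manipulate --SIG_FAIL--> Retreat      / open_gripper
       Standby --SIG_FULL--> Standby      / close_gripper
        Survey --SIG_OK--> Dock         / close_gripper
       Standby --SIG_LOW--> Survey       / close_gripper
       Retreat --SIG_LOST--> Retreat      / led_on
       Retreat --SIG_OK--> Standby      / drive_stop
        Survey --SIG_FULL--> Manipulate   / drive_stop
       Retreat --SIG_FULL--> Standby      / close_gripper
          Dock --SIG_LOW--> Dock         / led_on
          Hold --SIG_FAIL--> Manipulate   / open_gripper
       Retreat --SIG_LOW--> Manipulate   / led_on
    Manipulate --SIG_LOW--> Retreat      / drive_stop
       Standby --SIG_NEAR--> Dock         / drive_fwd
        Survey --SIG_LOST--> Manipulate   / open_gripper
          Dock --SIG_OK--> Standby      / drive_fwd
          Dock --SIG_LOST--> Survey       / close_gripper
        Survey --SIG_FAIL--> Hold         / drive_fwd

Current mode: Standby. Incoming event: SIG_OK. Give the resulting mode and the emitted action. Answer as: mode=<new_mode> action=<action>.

current mode = Standby; filter table to that mode:
  (Standby, SIG_LOST) → (Manipulate, beep)
  (Standby, SIG_FAIL) → (Hold, beep)
  (Standby, SIG_OK) → (Standby, drive_stop)  ← event matches
  (Standby, SIG_FULL) → (Standby, close_gripper)
  (Standby, SIG_LOW) → (Survey, close_gripper)
  (Standby, SIG_NEAR) → (Dock, drive_fwd)
event = SIG_OK selects (Standby, drive_stop)

mode=Standby action=drive_stop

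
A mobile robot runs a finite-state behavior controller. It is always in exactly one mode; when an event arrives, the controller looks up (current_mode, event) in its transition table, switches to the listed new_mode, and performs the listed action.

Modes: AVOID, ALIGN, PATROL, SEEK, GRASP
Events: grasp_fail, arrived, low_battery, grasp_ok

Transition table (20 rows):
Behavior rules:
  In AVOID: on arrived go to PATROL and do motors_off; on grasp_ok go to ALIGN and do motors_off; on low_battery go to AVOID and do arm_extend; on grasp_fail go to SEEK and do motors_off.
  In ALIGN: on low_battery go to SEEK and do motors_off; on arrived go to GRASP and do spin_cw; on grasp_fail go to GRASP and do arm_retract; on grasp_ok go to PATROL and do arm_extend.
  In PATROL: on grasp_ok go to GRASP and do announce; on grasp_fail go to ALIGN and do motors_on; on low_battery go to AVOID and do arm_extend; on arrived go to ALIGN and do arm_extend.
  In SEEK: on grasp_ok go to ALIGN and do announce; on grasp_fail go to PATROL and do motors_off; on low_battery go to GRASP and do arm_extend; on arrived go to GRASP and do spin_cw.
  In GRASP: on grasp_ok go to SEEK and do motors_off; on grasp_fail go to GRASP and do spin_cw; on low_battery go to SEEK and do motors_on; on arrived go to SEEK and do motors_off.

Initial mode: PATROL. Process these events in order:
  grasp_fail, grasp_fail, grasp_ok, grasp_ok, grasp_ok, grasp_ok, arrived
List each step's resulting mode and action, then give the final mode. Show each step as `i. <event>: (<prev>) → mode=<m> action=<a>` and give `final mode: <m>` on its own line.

final mode: SEEK

1. grasp_fail: (PATROL) → mode=ALIGN action=motors_on
2. grasp_fail: (ALIGN) → mode=GRASP action=arm_retract
3. grasp_ok: (GRASP) → mode=SEEK action=motors_off
4. grasp_ok: (SEEK) → mode=ALIGN action=announce
5. grasp_ok: (ALIGN) → mode=PATROL action=arm_extend
6. grasp_ok: (PATROL) → mode=GRASP action=announce
7. arrived: (GRASP) → mode=SEEK action=motors_off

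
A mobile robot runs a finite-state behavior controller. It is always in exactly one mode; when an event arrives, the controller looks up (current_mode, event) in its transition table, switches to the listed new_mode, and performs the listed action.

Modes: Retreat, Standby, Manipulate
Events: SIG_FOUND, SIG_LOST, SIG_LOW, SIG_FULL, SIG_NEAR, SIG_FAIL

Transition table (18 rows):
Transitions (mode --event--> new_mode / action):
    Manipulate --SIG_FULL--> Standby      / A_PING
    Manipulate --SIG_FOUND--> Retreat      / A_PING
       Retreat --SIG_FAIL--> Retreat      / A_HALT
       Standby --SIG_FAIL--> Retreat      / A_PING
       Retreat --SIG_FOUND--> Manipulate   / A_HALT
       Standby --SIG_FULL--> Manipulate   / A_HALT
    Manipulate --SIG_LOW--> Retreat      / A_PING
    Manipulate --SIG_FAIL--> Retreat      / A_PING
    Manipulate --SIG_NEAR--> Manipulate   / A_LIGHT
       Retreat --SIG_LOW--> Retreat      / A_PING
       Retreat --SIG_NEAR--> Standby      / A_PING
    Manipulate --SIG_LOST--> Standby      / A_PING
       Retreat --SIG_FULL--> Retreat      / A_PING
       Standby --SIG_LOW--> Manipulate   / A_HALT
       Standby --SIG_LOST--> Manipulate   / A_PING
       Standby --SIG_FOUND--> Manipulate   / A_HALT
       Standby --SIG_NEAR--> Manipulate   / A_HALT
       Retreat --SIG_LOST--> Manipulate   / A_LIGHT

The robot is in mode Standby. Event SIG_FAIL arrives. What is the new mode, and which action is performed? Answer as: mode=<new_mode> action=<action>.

mode=Retreat action=A_PING

current mode = Standby; filter table to that mode:
  (Standby, SIG_FAIL) → (Retreat, A_PING)  ← event matches
  (Standby, SIG_FULL) → (Manipulate, A_HALT)
  (Standby, SIG_LOW) → (Manipulate, A_HALT)
  (Standby, SIG_LOST) → (Manipulate, A_PING)
  (Standby, SIG_FOUND) → (Manipulate, A_HALT)
  (Standby, SIG_NEAR) → (Manipulate, A_HALT)
event = SIG_FAIL selects (Retreat, A_PING)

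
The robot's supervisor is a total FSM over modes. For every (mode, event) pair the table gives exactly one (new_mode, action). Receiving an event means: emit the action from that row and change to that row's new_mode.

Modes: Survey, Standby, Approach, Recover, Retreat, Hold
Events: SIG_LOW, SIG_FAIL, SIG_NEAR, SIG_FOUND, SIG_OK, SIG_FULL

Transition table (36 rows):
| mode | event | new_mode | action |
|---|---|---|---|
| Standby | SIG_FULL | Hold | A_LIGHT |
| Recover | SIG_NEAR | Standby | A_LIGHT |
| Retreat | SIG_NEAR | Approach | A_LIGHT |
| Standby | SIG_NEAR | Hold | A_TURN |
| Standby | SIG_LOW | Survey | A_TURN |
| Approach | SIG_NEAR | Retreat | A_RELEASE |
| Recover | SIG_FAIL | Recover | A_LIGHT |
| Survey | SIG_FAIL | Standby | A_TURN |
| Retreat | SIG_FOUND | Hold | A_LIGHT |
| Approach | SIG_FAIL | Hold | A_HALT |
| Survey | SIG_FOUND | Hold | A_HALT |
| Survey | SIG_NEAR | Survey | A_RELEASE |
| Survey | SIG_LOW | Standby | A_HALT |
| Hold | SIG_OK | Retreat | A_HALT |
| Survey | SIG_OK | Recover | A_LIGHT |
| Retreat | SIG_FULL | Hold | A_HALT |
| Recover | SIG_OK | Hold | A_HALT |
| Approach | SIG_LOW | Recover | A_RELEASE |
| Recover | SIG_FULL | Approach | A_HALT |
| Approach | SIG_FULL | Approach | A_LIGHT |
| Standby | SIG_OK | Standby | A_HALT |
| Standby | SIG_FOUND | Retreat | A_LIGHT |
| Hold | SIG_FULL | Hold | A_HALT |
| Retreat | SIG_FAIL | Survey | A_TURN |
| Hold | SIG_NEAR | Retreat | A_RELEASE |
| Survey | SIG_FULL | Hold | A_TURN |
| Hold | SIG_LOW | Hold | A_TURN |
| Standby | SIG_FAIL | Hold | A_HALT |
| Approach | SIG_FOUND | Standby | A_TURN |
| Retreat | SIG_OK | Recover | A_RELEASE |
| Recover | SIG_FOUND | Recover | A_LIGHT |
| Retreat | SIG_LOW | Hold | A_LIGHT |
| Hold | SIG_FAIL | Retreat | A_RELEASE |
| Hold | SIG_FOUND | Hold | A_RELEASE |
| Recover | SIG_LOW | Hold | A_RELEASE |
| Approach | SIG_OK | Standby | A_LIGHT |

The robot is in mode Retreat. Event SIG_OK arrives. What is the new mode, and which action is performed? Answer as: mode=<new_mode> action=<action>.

current mode = Retreat; filter table to that mode:
  (Retreat, SIG_NEAR) → (Approach, A_LIGHT)
  (Retreat, SIG_FOUND) → (Hold, A_LIGHT)
  (Retreat, SIG_FULL) → (Hold, A_HALT)
  (Retreat, SIG_FAIL) → (Survey, A_TURN)
  (Retreat, SIG_OK) → (Recover, A_RELEASE)  ← event matches
  (Retreat, SIG_LOW) → (Hold, A_LIGHT)
event = SIG_OK selects (Recover, A_RELEASE)

mode=Recover action=A_RELEASE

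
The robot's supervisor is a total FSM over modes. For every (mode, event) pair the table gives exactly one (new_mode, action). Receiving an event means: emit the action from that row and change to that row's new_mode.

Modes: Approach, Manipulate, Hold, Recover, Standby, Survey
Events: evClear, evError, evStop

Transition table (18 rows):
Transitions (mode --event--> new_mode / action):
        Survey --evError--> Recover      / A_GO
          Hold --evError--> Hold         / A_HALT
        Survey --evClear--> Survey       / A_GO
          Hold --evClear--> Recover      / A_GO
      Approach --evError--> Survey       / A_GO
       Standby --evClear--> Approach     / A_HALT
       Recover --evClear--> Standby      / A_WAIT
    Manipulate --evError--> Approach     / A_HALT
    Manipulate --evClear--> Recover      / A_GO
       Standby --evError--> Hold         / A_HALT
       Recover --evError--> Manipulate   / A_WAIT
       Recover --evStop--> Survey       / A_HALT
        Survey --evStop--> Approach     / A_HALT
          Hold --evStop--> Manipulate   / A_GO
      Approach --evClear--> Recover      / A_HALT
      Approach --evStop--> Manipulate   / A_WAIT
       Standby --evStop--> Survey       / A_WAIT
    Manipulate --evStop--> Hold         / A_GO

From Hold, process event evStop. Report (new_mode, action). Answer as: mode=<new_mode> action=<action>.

mode=Manipulate action=A_GO

current mode = Hold; filter table to that mode:
  (Hold, evError) → (Hold, A_HALT)
  (Hold, evClear) → (Recover, A_GO)
  (Hold, evStop) → (Manipulate, A_GO)  ← event matches
event = evStop selects (Manipulate, A_GO)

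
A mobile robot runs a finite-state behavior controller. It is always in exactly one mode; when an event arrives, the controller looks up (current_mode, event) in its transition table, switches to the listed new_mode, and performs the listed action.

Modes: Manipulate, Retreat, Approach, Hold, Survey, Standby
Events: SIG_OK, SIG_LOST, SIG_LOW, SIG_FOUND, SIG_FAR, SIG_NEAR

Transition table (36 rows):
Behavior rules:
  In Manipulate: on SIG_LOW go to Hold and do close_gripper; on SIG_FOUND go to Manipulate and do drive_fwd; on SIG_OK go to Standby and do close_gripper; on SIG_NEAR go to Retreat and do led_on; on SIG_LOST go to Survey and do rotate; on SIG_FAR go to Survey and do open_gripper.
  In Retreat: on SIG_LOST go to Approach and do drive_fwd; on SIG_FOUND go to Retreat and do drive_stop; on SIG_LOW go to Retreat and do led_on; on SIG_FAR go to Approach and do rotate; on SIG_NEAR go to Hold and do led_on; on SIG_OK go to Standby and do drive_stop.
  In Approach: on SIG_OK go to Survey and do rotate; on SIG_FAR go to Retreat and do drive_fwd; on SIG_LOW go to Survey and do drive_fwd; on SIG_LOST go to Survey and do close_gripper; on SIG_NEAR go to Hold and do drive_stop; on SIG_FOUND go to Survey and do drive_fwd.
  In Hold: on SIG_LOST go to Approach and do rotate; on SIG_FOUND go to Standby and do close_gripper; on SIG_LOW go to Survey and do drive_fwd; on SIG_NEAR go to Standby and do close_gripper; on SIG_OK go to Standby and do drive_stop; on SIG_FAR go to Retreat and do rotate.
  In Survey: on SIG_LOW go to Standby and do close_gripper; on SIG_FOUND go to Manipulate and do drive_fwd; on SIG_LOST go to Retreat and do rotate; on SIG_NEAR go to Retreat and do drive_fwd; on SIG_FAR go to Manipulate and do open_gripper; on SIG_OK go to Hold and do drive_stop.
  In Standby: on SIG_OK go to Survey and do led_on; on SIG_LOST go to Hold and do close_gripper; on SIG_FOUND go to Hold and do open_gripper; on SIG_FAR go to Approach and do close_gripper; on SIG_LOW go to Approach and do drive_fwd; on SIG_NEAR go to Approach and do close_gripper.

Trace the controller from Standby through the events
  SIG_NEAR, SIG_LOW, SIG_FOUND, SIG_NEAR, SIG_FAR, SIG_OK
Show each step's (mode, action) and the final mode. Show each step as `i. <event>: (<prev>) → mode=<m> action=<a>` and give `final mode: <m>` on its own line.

1. SIG_NEAR: (Standby) → mode=Approach action=close_gripper
2. SIG_LOW: (Approach) → mode=Survey action=drive_fwd
3. SIG_FOUND: (Survey) → mode=Manipulate action=drive_fwd
4. SIG_NEAR: (Manipulate) → mode=Retreat action=led_on
5. SIG_FAR: (Retreat) → mode=Approach action=rotate
6. SIG_OK: (Approach) → mode=Survey action=rotate

final mode: Survey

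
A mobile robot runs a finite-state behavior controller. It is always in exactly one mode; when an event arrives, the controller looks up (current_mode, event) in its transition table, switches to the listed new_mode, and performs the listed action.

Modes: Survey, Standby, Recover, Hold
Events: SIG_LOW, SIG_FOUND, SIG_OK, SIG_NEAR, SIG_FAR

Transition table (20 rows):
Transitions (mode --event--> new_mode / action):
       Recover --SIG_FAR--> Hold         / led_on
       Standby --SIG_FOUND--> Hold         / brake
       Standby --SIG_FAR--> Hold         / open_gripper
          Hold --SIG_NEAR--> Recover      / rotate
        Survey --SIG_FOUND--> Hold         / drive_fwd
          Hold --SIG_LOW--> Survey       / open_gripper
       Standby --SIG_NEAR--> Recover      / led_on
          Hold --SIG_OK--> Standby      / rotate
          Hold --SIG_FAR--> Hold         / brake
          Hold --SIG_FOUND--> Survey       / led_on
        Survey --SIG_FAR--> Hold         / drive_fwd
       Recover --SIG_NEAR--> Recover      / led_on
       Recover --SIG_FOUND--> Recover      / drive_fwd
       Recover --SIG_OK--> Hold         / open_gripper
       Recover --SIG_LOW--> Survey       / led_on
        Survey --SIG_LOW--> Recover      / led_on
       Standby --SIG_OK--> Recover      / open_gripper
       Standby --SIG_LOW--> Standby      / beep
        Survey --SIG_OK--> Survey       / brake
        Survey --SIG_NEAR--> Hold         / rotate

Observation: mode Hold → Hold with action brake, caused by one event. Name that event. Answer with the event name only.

SIG_FAR

try SIG_LOW: (Hold, SIG_LOW) → (Survey, open_gripper)
try SIG_FOUND: (Hold, SIG_FOUND) → (Survey, led_on)
try SIG_OK: (Hold, SIG_OK) → (Standby, rotate)
try SIG_NEAR: (Hold, SIG_NEAR) → (Recover, rotate)
try SIG_FAR: (Hold, SIG_FAR) → (Hold, brake)  ← matches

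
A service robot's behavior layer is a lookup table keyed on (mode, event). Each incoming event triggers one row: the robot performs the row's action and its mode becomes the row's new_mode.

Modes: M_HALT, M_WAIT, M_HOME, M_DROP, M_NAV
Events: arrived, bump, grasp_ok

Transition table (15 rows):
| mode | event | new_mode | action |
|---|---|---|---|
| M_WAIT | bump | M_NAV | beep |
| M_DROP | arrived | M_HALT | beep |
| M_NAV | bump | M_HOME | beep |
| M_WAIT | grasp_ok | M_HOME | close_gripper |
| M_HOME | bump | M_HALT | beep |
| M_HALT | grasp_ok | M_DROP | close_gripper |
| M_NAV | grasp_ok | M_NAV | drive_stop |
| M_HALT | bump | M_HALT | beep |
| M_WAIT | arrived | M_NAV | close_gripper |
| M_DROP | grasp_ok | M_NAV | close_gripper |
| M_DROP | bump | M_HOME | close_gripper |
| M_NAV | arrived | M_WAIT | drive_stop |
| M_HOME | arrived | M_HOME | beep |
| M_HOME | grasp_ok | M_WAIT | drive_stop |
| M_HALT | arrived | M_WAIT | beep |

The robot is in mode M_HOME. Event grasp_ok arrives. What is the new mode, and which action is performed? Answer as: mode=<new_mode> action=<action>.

mode=M_WAIT action=drive_stop

current mode = M_HOME; filter table to that mode:
  (M_HOME, bump) → (M_HALT, beep)
  (M_HOME, arrived) → (M_HOME, beep)
  (M_HOME, grasp_ok) → (M_WAIT, drive_stop)  ← event matches
event = grasp_ok selects (M_WAIT, drive_stop)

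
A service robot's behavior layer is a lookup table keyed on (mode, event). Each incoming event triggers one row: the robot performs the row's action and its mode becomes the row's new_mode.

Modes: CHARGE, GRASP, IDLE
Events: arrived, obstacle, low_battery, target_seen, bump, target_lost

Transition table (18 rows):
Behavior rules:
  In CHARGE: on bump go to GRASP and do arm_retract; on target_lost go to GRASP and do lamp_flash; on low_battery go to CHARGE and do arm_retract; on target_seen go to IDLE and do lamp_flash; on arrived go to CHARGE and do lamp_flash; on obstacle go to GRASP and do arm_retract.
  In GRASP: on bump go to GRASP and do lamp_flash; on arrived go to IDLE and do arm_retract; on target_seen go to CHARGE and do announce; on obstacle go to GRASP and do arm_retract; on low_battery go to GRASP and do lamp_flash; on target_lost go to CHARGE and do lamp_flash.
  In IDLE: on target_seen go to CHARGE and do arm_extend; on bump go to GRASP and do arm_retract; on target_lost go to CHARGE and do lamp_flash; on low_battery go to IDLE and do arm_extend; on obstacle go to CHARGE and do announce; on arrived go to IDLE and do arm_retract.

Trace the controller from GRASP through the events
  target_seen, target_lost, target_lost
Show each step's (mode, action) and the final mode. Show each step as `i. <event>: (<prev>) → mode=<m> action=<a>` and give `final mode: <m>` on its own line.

1. target_seen: (GRASP) → mode=CHARGE action=announce
2. target_lost: (CHARGE) → mode=GRASP action=lamp_flash
3. target_lost: (GRASP) → mode=CHARGE action=lamp_flash

final mode: CHARGE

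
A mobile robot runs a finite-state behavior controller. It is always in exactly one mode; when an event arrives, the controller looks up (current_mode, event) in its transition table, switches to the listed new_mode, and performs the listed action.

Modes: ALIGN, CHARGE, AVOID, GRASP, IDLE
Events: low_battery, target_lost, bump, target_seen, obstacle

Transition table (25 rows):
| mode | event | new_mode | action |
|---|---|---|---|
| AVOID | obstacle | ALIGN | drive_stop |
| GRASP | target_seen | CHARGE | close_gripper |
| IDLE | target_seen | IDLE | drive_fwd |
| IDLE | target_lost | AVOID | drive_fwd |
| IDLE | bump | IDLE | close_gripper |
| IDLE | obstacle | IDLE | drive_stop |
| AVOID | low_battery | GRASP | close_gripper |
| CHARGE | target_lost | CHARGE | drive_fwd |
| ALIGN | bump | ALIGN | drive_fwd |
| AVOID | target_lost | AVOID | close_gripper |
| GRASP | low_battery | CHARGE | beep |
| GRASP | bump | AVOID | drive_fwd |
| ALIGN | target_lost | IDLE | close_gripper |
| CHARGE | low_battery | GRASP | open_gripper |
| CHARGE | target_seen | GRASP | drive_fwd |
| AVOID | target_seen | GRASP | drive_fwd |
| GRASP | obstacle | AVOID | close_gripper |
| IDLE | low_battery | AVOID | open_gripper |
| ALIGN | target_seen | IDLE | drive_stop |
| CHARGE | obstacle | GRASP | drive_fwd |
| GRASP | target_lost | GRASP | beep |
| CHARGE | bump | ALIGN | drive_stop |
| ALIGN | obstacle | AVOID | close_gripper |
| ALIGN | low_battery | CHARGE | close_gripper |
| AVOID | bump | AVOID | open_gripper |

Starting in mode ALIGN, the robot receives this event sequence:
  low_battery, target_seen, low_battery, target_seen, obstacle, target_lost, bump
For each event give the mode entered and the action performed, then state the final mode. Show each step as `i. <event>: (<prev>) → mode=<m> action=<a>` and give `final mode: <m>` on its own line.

1. low_battery: (ALIGN) → mode=CHARGE action=close_gripper
2. target_seen: (CHARGE) → mode=GRASP action=drive_fwd
3. low_battery: (GRASP) → mode=CHARGE action=beep
4. target_seen: (CHARGE) → mode=GRASP action=drive_fwd
5. obstacle: (GRASP) → mode=AVOID action=close_gripper
6. target_lost: (AVOID) → mode=AVOID action=close_gripper
7. bump: (AVOID) → mode=AVOID action=open_gripper

final mode: AVOID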